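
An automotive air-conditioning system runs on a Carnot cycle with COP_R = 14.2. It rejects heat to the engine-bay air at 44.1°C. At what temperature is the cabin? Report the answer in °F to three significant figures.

For a Carnot refrigerator COP_R = T_C/(T_H − T_C), so T_C = COP·T_H/(1 + COP).
With T_H = 317.25 K, T_C = 14.2 × 317.25/15.20 = 296.38 K.
Converting, 296.38 K = 73.81°F.

73.8 °F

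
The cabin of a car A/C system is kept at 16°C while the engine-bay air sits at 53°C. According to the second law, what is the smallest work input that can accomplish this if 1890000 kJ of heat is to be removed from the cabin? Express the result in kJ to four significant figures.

241800 kJ

In absolute terms T_C = 289.15 K and T_H = 326.15 K, so ΔT = 37.00 K.
The reversible limit is COP_R = T_C/ΔT = 7.815, so W_min = Q_C/COP = Q_C·ΔT/T_C.
W_min = 1890000 × 37.00/289.15 = 241800 kJ.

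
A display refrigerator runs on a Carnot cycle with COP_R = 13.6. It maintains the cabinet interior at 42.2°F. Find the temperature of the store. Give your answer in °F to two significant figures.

79 °F

COP_R = T_C/(T_H − T_C) gives T_H − T_C = T_C/COP.
With T_C = 278.82 K, T_H = 278.82 × (1 + 1/13.6) = 299.32 K.
Converting, 299.32 K = 79.10°F.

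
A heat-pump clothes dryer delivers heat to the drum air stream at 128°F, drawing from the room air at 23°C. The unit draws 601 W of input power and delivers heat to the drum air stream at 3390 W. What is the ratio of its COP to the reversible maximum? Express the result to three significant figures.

COP_actual = Q̇_H/Ẇ = 3390/601.0 = 5.641.
In absolute terms T_C = 296.15 K and T_H = 326.48 K, so ΔT = 30.33 K.
COP_Carnot = T_H/ΔT = 326.48/30.33 = 10.76.
η_II = COP_actual/COP_Carnot = 5.641/10.76 = 0.5241.

0.524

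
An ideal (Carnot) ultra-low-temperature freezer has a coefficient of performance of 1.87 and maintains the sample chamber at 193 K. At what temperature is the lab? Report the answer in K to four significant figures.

296.2 K

COP_R = T_C/(T_H − T_C) gives T_H − T_C = T_C/COP.
With T_C = 193.00 K, T_H = 193.00 × (1 + 1/1.87) = 296.21 K.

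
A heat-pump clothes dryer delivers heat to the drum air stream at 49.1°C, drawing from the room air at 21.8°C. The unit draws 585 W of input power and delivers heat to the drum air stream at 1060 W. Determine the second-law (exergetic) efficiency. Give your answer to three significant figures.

COP_actual = Q̇_H/Ẇ = 1060/585.0 = 1.812.
In absolute terms T_C = 294.95 K and T_H = 322.25 K, so ΔT = 27.30 K.
COP_Carnot = T_H/ΔT = 322.25/27.30 = 11.80.
η_II = COP_actual/COP_Carnot = 1.812/11.80 = 0.1535.

0.154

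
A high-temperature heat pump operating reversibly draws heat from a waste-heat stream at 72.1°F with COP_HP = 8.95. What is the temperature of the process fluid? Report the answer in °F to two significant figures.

140 °F

COP_HP = T_H/(T_H − T_C) rearranges to T_H = COP·T_C/(COP − 1).
With T_C = 295.43 K, T_H = 8.95 × 295.43/7.950 = 332.59 K.
Converting, 332.59 K = 138.99°F.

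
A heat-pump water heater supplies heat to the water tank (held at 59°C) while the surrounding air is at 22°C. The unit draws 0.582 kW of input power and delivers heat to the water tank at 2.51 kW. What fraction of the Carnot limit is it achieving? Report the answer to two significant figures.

COP_actual = Q̇_H/Ẇ = 2.510/0.5820 = 4.313.
In absolute terms T_C = 295.15 K and T_H = 332.15 K, so ΔT = 37.00 K.
COP_Carnot = T_H/ΔT = 332.15/37.00 = 8.977.
η_II = COP_actual/COP_Carnot = 4.313/8.977 = 0.4804.

0.48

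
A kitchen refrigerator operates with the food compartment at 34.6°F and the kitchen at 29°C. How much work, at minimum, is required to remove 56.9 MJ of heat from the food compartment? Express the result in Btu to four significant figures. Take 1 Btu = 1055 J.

5412 Btu

In absolute terms T_C = 274.59 K and T_H = 302.15 K, so ΔT = 27.56 K.
The reversible limit is COP_R = T_C/ΔT = 9.965, so W_min = Q_C/COP = Q_C·ΔT/T_C.
W_min = 56.90 × 27.56/274.59 = 5.710 MJ = 5412 Btu.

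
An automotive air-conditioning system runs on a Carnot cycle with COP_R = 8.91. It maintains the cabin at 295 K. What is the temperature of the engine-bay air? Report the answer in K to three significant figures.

COP_R = T_C/(T_H − T_C) gives T_H − T_C = T_C/COP.
With T_C = 295.00 K, T_H = 295.00 × (1 + 1/8.91) = 328.11 K.

328 K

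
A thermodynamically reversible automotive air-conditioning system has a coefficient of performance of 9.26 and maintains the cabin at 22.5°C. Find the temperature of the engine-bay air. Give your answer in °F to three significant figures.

COP_R = T_C/(T_H − T_C) gives T_H − T_C = T_C/COP.
With T_C = 295.65 K, T_H = 295.65 × (1 + 1/9.26) = 327.58 K.
Converting, 327.58 K = 129.97°F.

130 °F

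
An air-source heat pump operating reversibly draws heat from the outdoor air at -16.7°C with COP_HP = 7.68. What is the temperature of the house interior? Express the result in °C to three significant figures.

COP_HP = T_H/(T_H − T_C) rearranges to T_H = COP·T_C/(COP − 1).
With T_C = 256.45 K, T_H = 7.68 × 256.45/6.680 = 294.84 K.
Converting, 294.84 K = 21.69°C.

21.7 °C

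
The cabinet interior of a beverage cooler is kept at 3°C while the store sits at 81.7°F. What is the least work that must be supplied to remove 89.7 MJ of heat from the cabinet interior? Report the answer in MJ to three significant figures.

In absolute terms T_C = 276.15 K and T_H = 300.76 K, so ΔT = 24.61 K.
The reversible limit is COP_R = T_C/ΔT = 11.22, so W_min = Q_C/COP = Q_C·ΔT/T_C.
W_min = 89.70 × 24.61/276.15 = 7.994 MJ.

7.99 MJ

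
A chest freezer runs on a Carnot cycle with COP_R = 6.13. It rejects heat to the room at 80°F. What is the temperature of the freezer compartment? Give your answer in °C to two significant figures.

For a Carnot refrigerator COP_R = T_C/(T_H − T_C), so T_C = COP·T_H/(1 + COP).
With T_H = 299.82 K, T_C = 6.13 × 299.82/7.130 = 257.77 K.
Converting, 257.77 K = -15.38°C.

-15 °C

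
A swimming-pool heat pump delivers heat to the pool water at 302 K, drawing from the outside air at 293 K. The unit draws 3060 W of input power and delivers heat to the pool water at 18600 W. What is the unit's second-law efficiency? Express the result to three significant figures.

0.181

COP_actual = Q̇_H/Ẇ = 18600/3060 = 6.078.
The reservoir spacing is ΔT = 302 − 293 = 9.000 K.
COP_Carnot = T_H/ΔT = 302.00/9.000 = 33.56.
η_II = COP_actual/COP_Carnot = 6.078/33.56 = 0.1811.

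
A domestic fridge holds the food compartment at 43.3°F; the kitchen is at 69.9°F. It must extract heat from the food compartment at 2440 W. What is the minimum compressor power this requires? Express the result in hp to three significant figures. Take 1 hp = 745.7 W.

In absolute terms T_C = 279.43 K and T_H = 294.21 K, so ΔT = 14.78 K.
COP_Carnot = T_C/ΔT = 279.43/14.78 = 18.91.
Ẇ_min = Q̇/COP_Carnot = 2440/18.91 = 129.0 W = 0.1730 hp.

0.173 hp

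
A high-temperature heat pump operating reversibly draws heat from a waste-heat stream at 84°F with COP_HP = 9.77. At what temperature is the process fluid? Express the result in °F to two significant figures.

150 °F

COP_HP = T_H/(T_H − T_C) rearranges to T_H = COP·T_C/(COP − 1).
With T_C = 302.04 K, T_H = 9.77 × 302.04/8.770 = 336.48 K.
Converting, 336.48 K = 145.99°F.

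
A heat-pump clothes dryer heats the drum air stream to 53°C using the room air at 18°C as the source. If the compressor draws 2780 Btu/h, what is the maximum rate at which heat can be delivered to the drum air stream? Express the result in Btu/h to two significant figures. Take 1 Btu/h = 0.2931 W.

In absolute terms T_C = 291.15 K and T_H = 326.15 K, so ΔT = 35.00 K.
COP_Carnot = T_H/ΔT = 326.15/35.00 = 9.319.
Q̇_max = COP_Carnot × Ẇ = 9.319 × 2780 Btu/h = 25910 Btu/h.

26000 Btu/h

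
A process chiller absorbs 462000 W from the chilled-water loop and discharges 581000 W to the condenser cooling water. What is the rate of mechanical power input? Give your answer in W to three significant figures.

119000 W

For a cyclic device the first law requires Q̇_H = Q̇_C + Ẇ.
Ẇ = Q̇_H − Q̇_C = 119000 W.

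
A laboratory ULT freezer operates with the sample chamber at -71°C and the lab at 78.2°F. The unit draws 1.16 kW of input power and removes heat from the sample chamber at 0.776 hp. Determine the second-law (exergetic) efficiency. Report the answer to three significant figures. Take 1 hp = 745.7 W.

Converting, Q̇_C = 0.7760 hp = 0.5787 kW, so COP_actual = Q̇_C/Ẇ = 0.5787/1.160 = 0.4988.
In absolute terms T_C = 202.15 K and T_H = 298.82 K, so ΔT = 96.67 K.
COP_Carnot = T_C/ΔT = 202.15/96.67 = 2.091.
η_II = COP_actual/COP_Carnot = 0.4988/2.091 = 0.2385.

0.239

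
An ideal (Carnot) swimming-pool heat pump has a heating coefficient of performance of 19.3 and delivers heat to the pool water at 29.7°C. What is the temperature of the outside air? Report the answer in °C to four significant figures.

COP_HP = T_H/(T_H − T_C) gives T_H − T_C = T_H/COP.
With T_H = 302.85 K, T_C = 302.85 × (1 − 1/19.3) = 287.16 K.
Converting, 287.16 K = 14.01°C.

14.01 °C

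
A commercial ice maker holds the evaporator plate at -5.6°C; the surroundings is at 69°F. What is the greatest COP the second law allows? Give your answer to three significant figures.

10.2

In absolute terms T_C = 267.55 K and T_H = 293.71 K, so ΔT = 26.16 K.
For a reversible cycle, COP_Carnot = T_C/ΔT = 267.55/26.16 = 10.23.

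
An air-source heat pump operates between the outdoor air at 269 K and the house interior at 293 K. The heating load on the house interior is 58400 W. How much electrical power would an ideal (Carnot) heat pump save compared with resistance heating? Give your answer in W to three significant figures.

The reservoir spacing is ΔT = 293 − 269 = 24.00 K.
COP_Carnot = T_H/ΔT = 293.00/24.00 = 12.21.
Resistance heating needs Ẇ_res = Q̇_H = 58400 W; the reversible heat pump needs only Ẇ_hp = Q̇_H/COP = 4784 W.
Saving = 58400 − 4784 = 53620 W.

53600 W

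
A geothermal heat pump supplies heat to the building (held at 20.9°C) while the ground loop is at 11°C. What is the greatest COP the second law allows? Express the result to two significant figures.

30

In absolute terms T_C = 284.15 K and T_H = 294.05 K, so ΔT = 9.900 K.
For a reversible cycle, COP_Carnot = T_H/ΔT = 294.05/9.900 = 29.70.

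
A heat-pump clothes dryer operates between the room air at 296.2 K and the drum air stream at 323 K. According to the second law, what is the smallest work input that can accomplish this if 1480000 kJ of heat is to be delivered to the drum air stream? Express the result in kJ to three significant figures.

The reservoir spacing is ΔT = 323 − 296.2 = 26.80 K.
The reversible limit is COP_HP = T_H/ΔT = 12.05, so W_min = Q_H/COP = Q_H·ΔT/T_H.
W_min = 1480000 × 26.80/323.00 = 122800 kJ.

123000 kJ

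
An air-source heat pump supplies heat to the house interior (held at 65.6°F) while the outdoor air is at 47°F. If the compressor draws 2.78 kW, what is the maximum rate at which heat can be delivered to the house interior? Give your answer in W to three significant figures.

78500 W

In absolute terms T_C = 281.48 K and T_H = 291.82 K, so ΔT = 10.33 K.
COP_Carnot = T_H/ΔT = 291.82/10.33 = 28.24.
Q̇_max = COP_Carnot × Ẇ = 28.24 × 2.780 kW = 78.51 kW = 78510 W.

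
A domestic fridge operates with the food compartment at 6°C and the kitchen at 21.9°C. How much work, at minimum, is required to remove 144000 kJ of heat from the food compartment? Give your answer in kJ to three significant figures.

In absolute terms T_C = 279.15 K and T_H = 295.05 K, so ΔT = 15.90 K.
The reversible limit is COP_R = T_C/ΔT = 17.56, so W_min = Q_C/COP = Q_C·ΔT/T_C.
W_min = 144000 × 15.90/279.15 = 8202 kJ.

8200 kJ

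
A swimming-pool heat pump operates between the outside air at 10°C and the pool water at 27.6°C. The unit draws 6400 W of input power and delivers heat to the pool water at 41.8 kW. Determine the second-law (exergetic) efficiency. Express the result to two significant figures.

0.38

Converting, Q̇_H = 41.80 kW = 41800 W, so COP_actual = Q̇_H/Ẇ = 41800/6400 = 6.531.
In absolute terms T_C = 283.15 K and T_H = 300.75 K, so ΔT = 17.60 K.
COP_Carnot = T_H/ΔT = 300.75/17.60 = 17.09.
η_II = COP_actual/COP_Carnot = 6.531/17.09 = 0.3822.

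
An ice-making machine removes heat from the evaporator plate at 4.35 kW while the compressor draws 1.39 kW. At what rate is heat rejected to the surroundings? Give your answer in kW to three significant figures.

For a cyclic device the first law requires Q̇_H = Q̇_C + Ẇ.
Q̇_H = Q̇_C + Ẇ = 5.740 kW.

5.74 kW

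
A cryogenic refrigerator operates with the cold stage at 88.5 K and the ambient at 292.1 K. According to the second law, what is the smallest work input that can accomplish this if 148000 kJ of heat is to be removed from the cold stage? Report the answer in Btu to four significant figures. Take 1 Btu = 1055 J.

322700 Btu

The reservoir spacing is ΔT = 292.1 − 88.5 = 203.6 K.
The reversible limit is COP_R = T_C/ΔT = 0.4347, so W_min = Q_C/COP = Q_C·ΔT/T_C.
W_min = 148000 × 203.6/88.50 = 340500 kJ = 322700 Btu.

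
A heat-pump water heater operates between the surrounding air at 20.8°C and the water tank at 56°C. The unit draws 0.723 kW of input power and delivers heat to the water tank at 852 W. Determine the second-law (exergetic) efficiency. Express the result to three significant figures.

Converting, Q̇_H = 852.0 W = 0.8520 kW, so COP_actual = Q̇_H/Ẇ = 0.8520/0.7230 = 1.178.
In absolute terms T_C = 293.95 K and T_H = 329.15 K, so ΔT = 35.20 K.
COP_Carnot = T_H/ΔT = 329.15/35.20 = 9.351.
η_II = COP_actual/COP_Carnot = 1.178/9.351 = 0.1260.

0.126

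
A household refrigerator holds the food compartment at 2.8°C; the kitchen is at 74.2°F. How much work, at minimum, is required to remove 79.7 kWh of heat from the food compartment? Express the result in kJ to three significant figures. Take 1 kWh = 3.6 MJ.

21500 kJ

In absolute terms T_C = 275.95 K and T_H = 296.59 K, so ΔT = 20.64 K.
The reversible limit is COP_R = T_C/ΔT = 13.37, so W_min = Q_C/COP = Q_C·ΔT/T_C.
W_min = 79.70 × 20.64/275.95 = 5.963 kWh = 21470 kJ.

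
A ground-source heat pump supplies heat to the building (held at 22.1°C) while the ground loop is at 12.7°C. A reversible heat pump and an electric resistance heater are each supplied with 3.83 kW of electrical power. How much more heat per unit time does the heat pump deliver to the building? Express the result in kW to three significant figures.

In absolute terms T_C = 285.85 K and T_H = 295.25 K, so ΔT = 9.400 K.
COP_Carnot = T_H/ΔT = 295.25/9.400 = 31.41.
The heat pump delivers Q̇_H = COP × Ẇ = 120.3 kW; the resistance heater delivers Ẇ = 3.830 kW.
Extra = (COP − 1)·Ẇ = 116.5 kW.

116 kW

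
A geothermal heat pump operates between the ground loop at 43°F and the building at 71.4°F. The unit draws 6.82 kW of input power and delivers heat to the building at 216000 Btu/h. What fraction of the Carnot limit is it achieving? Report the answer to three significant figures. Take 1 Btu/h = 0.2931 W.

Converting, Q̇_H = 216000 Btu/h = 63.31 kW, so COP_actual = Q̇_H/Ẇ = 63.31/6.820 = 9.283.
In absolute terms T_C = 279.26 K and T_H = 295.04 K, so ΔT = 15.78 K.
COP_Carnot = T_H/ΔT = 295.04/15.78 = 18.70.
η_II = COP_actual/COP_Carnot = 9.283/18.70 = 0.4964.

0.496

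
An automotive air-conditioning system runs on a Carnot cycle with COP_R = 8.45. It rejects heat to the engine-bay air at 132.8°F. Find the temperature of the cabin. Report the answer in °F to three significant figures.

For a Carnot refrigerator COP_R = T_C/(T_H − T_C), so T_C = COP·T_H/(1 + COP).
With T_H = 329.15 K, T_C = 8.45 × 329.15/9.450 = 294.32 K.
Converting, 294.32 K = 70.10°F.

70.1 °F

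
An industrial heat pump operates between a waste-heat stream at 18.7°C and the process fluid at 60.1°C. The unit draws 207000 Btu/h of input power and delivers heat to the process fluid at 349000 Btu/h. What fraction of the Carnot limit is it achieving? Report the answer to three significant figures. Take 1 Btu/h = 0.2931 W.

COP_actual = Q̇_H/Ẇ = 349000/207000 = 1.686.
In absolute terms T_C = 291.85 K and T_H = 333.25 K, so ΔT = 41.40 K.
COP_Carnot = T_H/ΔT = 333.25/41.40 = 8.050.
η_II = COP_actual/COP_Carnot = 1.686/8.050 = 0.2095.

0.209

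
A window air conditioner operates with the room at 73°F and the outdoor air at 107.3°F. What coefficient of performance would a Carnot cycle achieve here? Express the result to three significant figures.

15.5

In absolute terms T_C = 295.93 K and T_H = 314.98 K, so ΔT = 19.06 K.
For a reversible cycle, COP_Carnot = T_C/ΔT = 295.93/19.06 = 15.53.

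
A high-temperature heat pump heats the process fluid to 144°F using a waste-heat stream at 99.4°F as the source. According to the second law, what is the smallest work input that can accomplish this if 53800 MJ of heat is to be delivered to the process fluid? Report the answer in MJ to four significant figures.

In absolute terms T_C = 310.59 K and T_H = 335.37 K, so ΔT = 24.78 K.
The reversible limit is COP_HP = T_H/ΔT = 13.54, so W_min = Q_H/COP = Q_H·ΔT/T_H.
W_min = 53800 × 24.78/335.37 = 3975 MJ.

3975 MJ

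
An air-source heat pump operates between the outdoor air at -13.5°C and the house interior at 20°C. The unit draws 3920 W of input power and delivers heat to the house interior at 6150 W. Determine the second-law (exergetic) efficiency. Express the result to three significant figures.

COP_actual = Q̇_H/Ẇ = 6150/3920 = 1.569.
In absolute terms T_C = 259.65 K and T_H = 293.15 K, so ΔT = 33.50 K.
COP_Carnot = T_H/ΔT = 293.15/33.50 = 8.751.
η_II = COP_actual/COP_Carnot = 1.569/8.751 = 0.1793.

0.179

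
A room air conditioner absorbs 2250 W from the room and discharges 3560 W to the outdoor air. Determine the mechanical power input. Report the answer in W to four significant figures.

1310 W

For a cyclic device the first law requires Q̇_H = Q̇_C + Ẇ.
Ẇ = Q̇_H − Q̇_C = 1310 W.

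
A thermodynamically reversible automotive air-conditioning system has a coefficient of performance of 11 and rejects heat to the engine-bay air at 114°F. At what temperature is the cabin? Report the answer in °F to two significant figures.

For a Carnot refrigerator COP_R = T_C/(T_H − T_C), so T_C = COP·T_H/(1 + COP).
With T_H = 318.71 K, T_C = 11 × 318.71/12.00 = 292.15 K.
Converting, 292.15 K = 66.19°F.

66 °F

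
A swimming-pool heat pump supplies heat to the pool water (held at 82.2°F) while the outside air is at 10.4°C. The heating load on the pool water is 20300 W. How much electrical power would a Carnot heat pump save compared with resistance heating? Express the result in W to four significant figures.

19120 W

In absolute terms T_C = 283.55 K and T_H = 301.04 K, so ΔT = 17.49 K.
COP_Carnot = T_H/ΔT = 301.04/17.49 = 17.21.
Resistance heating needs Ẇ_res = Q̇_H = 20300 W; the reversible heat pump needs only Ẇ_hp = Q̇_H/COP = 1179 W.
Saving = 20300 − 1179 = 19120 W.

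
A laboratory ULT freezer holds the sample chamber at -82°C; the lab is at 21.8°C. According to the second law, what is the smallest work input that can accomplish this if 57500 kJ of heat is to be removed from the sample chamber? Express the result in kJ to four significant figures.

In absolute terms T_C = 191.15 K and T_H = 294.95 K, so ΔT = 103.8 K.
The reversible limit is COP_R = T_C/ΔT = 1.842, so W_min = Q_C/COP = Q_C·ΔT/T_C.
W_min = 57500 × 103.8/191.15 = 31220 kJ.

31220 kJ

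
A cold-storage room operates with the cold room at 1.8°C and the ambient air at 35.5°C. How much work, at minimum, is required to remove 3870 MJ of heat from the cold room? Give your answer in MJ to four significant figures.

In absolute terms T_C = 274.95 K and T_H = 308.65 K, so ΔT = 33.70 K.
The reversible limit is COP_R = T_C/ΔT = 8.159, so W_min = Q_C/COP = Q_C·ΔT/T_C.
W_min = 3870 × 33.70/274.95 = 474.3 MJ.

474.3 MJ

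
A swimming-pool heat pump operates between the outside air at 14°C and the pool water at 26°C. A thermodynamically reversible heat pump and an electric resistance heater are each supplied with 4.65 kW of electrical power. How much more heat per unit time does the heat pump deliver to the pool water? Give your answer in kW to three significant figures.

111 kW

In absolute terms T_C = 287.15 K and T_H = 299.15 K, so ΔT = 12.00 K.
COP_Carnot = T_H/ΔT = 299.15/12.00 = 24.93.
The heat pump delivers Q̇_H = COP × Ẇ = 115.9 kW; the resistance heater delivers Ẇ = 4.650 kW.
Extra = (COP − 1)·Ẇ = 111.3 kW.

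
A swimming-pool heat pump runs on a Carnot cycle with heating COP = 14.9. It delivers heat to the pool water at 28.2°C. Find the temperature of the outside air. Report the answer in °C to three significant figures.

7.98 °C

COP_HP = T_H/(T_H − T_C) gives T_H − T_C = T_H/COP.
With T_H = 301.35 K, T_C = 301.35 × (1 − 1/14.9) = 281.13 K.
Converting, 281.13 K = 7.98°C.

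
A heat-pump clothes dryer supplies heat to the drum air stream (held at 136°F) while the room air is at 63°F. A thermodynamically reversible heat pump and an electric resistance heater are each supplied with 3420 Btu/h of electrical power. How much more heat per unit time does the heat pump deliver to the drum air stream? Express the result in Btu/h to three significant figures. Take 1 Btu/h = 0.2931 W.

In absolute terms T_C = 290.37 K and T_H = 330.93 K, so ΔT = 40.56 K.
COP_Carnot = T_H/ΔT = 330.93/40.56 = 8.160.
The heat pump delivers Q̇_H = COP × Ẇ = 27910 Btu/h; the resistance heater delivers Ẇ = 3420 Btu/h.
Extra = (COP − 1)·Ẇ = 24490 Btu/h.

24500 Btu/h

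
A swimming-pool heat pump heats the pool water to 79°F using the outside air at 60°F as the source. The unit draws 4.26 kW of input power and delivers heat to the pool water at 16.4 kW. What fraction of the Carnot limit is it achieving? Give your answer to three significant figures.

COP_actual = Q̇_H/Ẇ = 16.40/4.260 = 3.850.
In absolute terms T_C = 288.71 K and T_H = 299.26 K, so ΔT = 10.56 K.
COP_Carnot = T_H/ΔT = 299.26/10.56 = 28.35.
η_II = COP_actual/COP_Carnot = 3.850/28.35 = 0.1358.

0.136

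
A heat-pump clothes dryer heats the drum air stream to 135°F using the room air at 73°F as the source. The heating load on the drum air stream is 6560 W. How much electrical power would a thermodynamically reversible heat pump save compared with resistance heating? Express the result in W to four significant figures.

5876 W

In absolute terms T_C = 295.93 K and T_H = 330.37 K, so ΔT = 34.44 K.
COP_Carnot = T_H/ΔT = 330.37/34.44 = 9.591.
Resistance heating needs Ẇ_res = Q̇_H = 6560 W; the reversible heat pump needs only Ẇ_hp = Q̇_H/COP = 683.9 W.
Saving = 6560 − 683.9 = 5876 W.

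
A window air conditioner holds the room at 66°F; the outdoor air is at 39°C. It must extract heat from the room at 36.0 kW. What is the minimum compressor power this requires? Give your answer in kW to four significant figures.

2.479 kW

In absolute terms T_C = 292.04 K and T_H = 312.15 K, so ΔT = 20.11 K.
COP_Carnot = T_C/ΔT = 292.04/20.11 = 14.52.
Ẇ_min = Q̇/COP_Carnot = 36.00/14.52 = 2.479 kW.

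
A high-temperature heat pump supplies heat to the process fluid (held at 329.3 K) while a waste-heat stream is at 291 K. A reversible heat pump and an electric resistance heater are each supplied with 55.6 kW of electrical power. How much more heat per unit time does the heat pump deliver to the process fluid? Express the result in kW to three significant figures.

The reservoir spacing is ΔT = 329.3 − 291 = 38.30 K.
COP_Carnot = T_H/ΔT = 329.30/38.30 = 8.598.
The heat pump delivers Q̇_H = COP × Ẇ = 478.0 kW; the resistance heater delivers Ẇ = 55.60 kW.
Extra = (COP − 1)·Ẇ = 422.4 kW.

422 kW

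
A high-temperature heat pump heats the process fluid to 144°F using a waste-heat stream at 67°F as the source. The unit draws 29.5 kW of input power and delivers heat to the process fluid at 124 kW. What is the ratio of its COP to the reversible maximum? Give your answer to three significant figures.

COP_actual = Q̇_H/Ẇ = 124.0/29.50 = 4.203.
In absolute terms T_C = 292.59 K and T_H = 335.37 K, so ΔT = 42.78 K.
COP_Carnot = T_H/ΔT = 335.37/42.78 = 7.840.
η_II = COP_actual/COP_Carnot = 4.203/7.840 = 0.5362.

0.536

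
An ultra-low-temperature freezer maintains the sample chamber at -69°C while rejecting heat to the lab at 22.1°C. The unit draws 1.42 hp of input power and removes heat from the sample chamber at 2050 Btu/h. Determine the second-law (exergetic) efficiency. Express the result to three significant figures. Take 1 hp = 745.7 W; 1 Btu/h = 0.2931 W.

0.253

Converting, Q̇_C = 2050 Btu/h = 0.8058 hp, so COP_actual = Q̇_C/Ẇ = 0.8058/1.420 = 0.5674.
In absolute terms T_C = 204.15 K and T_H = 295.25 K, so ΔT = 91.10 K.
COP_Carnot = T_C/ΔT = 204.15/91.10 = 2.241.
η_II = COP_actual/COP_Carnot = 0.5674/2.241 = 0.2532.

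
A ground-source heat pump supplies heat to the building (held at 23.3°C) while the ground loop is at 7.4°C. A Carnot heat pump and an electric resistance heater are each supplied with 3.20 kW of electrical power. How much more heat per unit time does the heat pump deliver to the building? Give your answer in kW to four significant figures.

56.46 kW

In absolute terms T_C = 280.55 K and T_H = 296.45 K, so ΔT = 15.90 K.
COP_Carnot = T_H/ΔT = 296.45/15.90 = 18.64.
The heat pump delivers Q̇_H = COP × Ẇ = 59.66 kW; the resistance heater delivers Ẇ = 3.200 kW.
Extra = (COP − 1)·Ẇ = 56.46 kW.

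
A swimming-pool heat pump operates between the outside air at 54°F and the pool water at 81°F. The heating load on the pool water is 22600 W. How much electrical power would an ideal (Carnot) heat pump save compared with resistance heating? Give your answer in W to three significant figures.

In absolute terms T_C = 285.37 K and T_H = 300.37 K, so ΔT = 15.00 K.
COP_Carnot = T_H/ΔT = 300.37/15.00 = 20.02.
Resistance heating needs Ẇ_res = Q̇_H = 22600 W; the reversible heat pump needs only Ẇ_hp = Q̇_H/COP = 1129 W.
Saving = 22600 − 1129 = 21470 W.

21500 W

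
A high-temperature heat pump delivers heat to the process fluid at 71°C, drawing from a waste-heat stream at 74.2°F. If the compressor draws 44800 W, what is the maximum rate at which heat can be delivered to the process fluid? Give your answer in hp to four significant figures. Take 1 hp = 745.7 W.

In absolute terms T_C = 296.59 K and T_H = 344.15 K, so ΔT = 47.56 K.
COP_Carnot = T_H/ΔT = 344.15/47.56 = 7.237.
Q̇_max = COP_Carnot × Ẇ = 7.237 × 44800 W = 324200 W = 434.8 hp.

434.8 hp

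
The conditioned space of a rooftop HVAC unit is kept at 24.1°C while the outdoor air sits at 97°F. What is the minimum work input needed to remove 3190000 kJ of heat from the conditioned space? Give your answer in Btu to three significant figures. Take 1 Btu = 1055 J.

122000 Btu

In absolute terms T_C = 297.25 K and T_H = 309.26 K, so ΔT = 12.01 K.
The reversible limit is COP_R = T_C/ΔT = 24.75, so W_min = Q_C/COP = Q_C·ΔT/T_C.
W_min = 3190000 × 12.01/297.25 = 128900 kJ = 122200 Btu.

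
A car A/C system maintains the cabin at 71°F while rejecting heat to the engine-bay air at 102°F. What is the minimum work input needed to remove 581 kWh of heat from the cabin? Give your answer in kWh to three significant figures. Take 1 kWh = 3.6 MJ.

33.9 kWh

In absolute terms T_C = 294.82 K and T_H = 312.04 K, so ΔT = 17.22 K.
The reversible limit is COP_R = T_C/ΔT = 17.12, so W_min = Q_C/COP = Q_C·ΔT/T_C.
W_min = 581.0 × 17.22/294.82 = 33.94 kWh.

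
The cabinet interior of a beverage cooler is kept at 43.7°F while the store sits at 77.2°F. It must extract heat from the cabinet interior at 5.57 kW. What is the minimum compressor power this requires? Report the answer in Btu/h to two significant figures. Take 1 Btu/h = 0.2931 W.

1300 Btu/h

In absolute terms T_C = 279.65 K and T_H = 298.26 K, so ΔT = 18.61 K.
COP_Carnot = T_C/ΔT = 279.65/18.61 = 15.03.
Ẇ_min = Q̇/COP_Carnot = 5.570/15.03 = 0.3707 kW = 1265 Btu/h.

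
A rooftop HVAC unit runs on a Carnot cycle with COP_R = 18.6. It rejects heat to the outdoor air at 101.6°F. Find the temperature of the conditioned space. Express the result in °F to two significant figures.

For a Carnot refrigerator COP_R = T_C/(T_H − T_C), so T_C = COP·T_H/(1 + COP).
With T_H = 311.82 K, T_C = 18.6 × 311.82/19.60 = 295.91 K.
Converting, 295.91 K = 72.96°F.

73 °F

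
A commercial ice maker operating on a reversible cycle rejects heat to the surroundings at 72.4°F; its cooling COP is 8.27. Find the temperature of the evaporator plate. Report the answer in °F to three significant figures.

15.0 °F

For a Carnot refrigerator COP_R = T_C/(T_H − T_C), so T_C = COP·T_H/(1 + COP).
With T_H = 295.59 K, T_C = 8.27 × 295.59/9.270 = 263.71 K.
Converting, 263.71 K = 15.00°F.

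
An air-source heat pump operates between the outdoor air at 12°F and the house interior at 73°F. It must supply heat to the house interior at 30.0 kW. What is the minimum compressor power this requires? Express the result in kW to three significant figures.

3.44 kW

In absolute terms T_C = 262.04 K and T_H = 295.93 K, so ΔT = 33.89 K.
COP_Carnot = T_H/ΔT = 295.93/33.89 = 8.732.
Ẇ_min = Q̇/COP_Carnot = 30.00/8.732 = 3.436 kW.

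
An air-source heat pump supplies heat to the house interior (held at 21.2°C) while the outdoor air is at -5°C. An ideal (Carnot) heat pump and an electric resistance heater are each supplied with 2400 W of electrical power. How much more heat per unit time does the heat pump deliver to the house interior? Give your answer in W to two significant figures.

25000 W

In absolute terms T_C = 268.15 K and T_H = 294.35 K, so ΔT = 26.20 K.
COP_Carnot = T_H/ΔT = 294.35/26.20 = 11.23.
The heat pump delivers Q̇_H = COP × Ẇ = 26960 W; the resistance heater delivers Ẇ = 2400 W.
Extra = (COP − 1)·Ẇ = 24560 W.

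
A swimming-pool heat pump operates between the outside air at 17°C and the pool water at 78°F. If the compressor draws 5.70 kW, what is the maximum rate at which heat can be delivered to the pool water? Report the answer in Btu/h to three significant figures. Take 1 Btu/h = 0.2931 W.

In absolute terms T_C = 290.15 K and T_H = 298.71 K, so ΔT = 8.556 K.
COP_Carnot = T_H/ΔT = 298.71/8.556 = 34.91.
Q̇_max = COP_Carnot × Ẇ = 34.91 × 5.700 kW = 199.0 kW = 679000 Btu/h.

679000 Btu/h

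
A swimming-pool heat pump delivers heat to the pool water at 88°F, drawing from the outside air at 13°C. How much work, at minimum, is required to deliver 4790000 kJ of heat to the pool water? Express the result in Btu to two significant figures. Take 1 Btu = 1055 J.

In absolute terms T_C = 286.15 K and T_H = 304.26 K, so ΔT = 18.11 K.
The reversible limit is COP_HP = T_H/ΔT = 16.80, so W_min = Q_H/COP = Q_H·ΔT/T_H.
W_min = 4790000 × 18.11/304.26 = 285100 kJ = 270300 Btu.

270000 Btu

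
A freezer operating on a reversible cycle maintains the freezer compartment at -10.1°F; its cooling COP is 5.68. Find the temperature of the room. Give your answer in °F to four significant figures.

COP_R = T_C/(T_H − T_C) gives T_H − T_C = T_C/COP.
With T_C = 249.76 K, T_H = 249.76 × (1 + 1/5.68) = 293.73 K.
Converting, 293.73 K = 69.05°F.

69.05 °F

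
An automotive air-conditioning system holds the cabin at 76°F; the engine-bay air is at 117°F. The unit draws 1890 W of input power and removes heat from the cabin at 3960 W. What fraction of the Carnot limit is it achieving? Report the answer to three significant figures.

0.160

COP_actual = Q̇_C/Ẇ = 3960/1890 = 2.095.
In absolute terms T_C = 297.59 K and T_H = 320.37 K, so ΔT = 22.78 K.
COP_Carnot = T_C/ΔT = 297.59/22.78 = 13.07.
η_II = COP_actual/COP_Carnot = 2.095/13.07 = 0.1604.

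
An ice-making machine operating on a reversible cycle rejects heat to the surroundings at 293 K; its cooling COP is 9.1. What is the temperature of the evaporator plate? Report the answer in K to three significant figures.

For a Carnot refrigerator COP_R = T_C/(T_H − T_C), so T_C = COP·T_H/(1 + COP).
With T_H = 293.00 K, T_C = 9.1 × 293.00/10.10 = 263.99 K.

264 K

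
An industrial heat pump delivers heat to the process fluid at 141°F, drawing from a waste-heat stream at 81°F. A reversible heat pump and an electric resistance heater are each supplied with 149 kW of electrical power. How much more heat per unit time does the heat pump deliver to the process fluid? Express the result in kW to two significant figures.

In absolute terms T_C = 300.37 K and T_H = 333.71 K, so ΔT = 33.33 K.
COP_Carnot = T_H/ΔT = 333.71/33.33 = 10.01.
The heat pump delivers Q̇_H = COP × Ẇ = 1492 kW; the resistance heater delivers Ẇ = 149.0 kW.
Extra = (COP − 1)·Ẇ = 1343 kW.

1300 kW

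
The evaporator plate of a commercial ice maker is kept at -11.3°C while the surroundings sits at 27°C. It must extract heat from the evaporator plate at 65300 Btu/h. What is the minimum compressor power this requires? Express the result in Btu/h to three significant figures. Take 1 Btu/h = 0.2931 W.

9550 Btu/h

In absolute terms T_C = 261.85 K and T_H = 300.15 K, so ΔT = 38.30 K.
COP_Carnot = T_C/ΔT = 261.85/38.30 = 6.837.
Ẇ_min = Q̇/COP_Carnot = 65300/6.837 = 9551 Btu/h.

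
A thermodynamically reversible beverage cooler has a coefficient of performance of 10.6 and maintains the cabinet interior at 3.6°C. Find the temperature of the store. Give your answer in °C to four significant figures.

29.71 °C

COP_R = T_C/(T_H − T_C) gives T_H − T_C = T_C/COP.
With T_C = 276.75 K, T_H = 276.75 × (1 + 1/10.6) = 302.86 K.
Converting, 302.86 K = 29.71°C.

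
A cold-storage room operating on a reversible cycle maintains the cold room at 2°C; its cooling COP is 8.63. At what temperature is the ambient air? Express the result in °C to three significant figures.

COP_R = T_C/(T_H − T_C) gives T_H − T_C = T_C/COP.
With T_C = 275.15 K, T_H = 275.15 × (1 + 1/8.63) = 307.03 K.
Converting, 307.03 K = 33.88°C.

33.9 °C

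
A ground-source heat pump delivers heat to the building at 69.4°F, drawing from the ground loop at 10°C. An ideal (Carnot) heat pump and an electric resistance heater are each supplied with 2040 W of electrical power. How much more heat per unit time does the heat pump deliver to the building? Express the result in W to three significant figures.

In absolute terms T_C = 283.15 K and T_H = 293.93 K, so ΔT = 10.78 K.
COP_Carnot = T_H/ΔT = 293.93/10.78 = 27.27.
The heat pump delivers Q̇_H = COP × Ẇ = 55630 W; the resistance heater delivers Ẇ = 2040 W.
Extra = (COP − 1)·Ẇ = 53590 W.

53600 W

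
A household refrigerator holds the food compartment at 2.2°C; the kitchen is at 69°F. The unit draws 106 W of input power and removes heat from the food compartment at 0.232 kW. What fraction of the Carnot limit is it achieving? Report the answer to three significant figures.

0.146

Converting, Q̇_C = 0.2320 kW = 232.0 W, so COP_actual = Q̇_C/Ẇ = 232.0/106.0 = 2.189.
In absolute terms T_C = 275.35 K and T_H = 293.71 K, so ΔT = 18.36 K.
COP_Carnot = T_C/ΔT = 275.35/18.36 = 15.00.
η_II = COP_actual/COP_Carnot = 2.189/15.00 = 0.1459.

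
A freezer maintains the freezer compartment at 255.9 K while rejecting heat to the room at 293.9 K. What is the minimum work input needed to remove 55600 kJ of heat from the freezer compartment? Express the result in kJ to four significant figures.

The reservoir spacing is ΔT = 293.9 − 255.9 = 38.00 K.
The reversible limit is COP_R = T_C/ΔT = 6.734, so W_min = Q_C/COP = Q_C·ΔT/T_C.
W_min = 55600 × 38.00/255.90 = 8256 kJ.

8256 kJ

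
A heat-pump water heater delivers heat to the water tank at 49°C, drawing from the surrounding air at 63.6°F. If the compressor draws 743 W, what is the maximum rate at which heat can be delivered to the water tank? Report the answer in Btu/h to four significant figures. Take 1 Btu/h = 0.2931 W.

In absolute terms T_C = 290.71 K and T_H = 322.15 K, so ΔT = 31.44 K.
COP_Carnot = T_H/ΔT = 322.15/31.44 = 10.25.
Q̇_max = COP_Carnot × Ẇ = 10.25 × 743.0 W = 7612 W = 25970 Btu/h.

25970 Btu/h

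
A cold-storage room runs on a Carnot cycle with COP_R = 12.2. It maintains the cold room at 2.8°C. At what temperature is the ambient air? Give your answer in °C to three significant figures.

COP_R = T_C/(T_H − T_C) gives T_H − T_C = T_C/COP.
With T_C = 275.95 K, T_H = 275.95 × (1 + 1/12.2) = 298.57 K.
Converting, 298.57 K = 25.42°C.

25.4 °C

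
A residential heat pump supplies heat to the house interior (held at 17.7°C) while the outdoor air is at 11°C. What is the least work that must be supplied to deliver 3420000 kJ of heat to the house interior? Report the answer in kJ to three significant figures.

In absolute terms T_C = 284.15 K and T_H = 290.85 K, so ΔT = 6.700 K.
The reversible limit is COP_HP = T_H/ΔT = 43.41, so W_min = Q_H/COP = Q_H·ΔT/T_H.
W_min = 3420000 × 6.700/290.85 = 78780 kJ.

78800 kJ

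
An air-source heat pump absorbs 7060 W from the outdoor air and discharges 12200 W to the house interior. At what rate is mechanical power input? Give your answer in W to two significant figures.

5100 W

For a cyclic device the first law requires Q̇_H = Q̇_C + Ẇ.
Ẇ = Q̇_H − Q̇_C = 5140 W.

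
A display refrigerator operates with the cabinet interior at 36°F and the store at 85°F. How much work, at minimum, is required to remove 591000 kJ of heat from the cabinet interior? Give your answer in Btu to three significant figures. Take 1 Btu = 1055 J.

In absolute terms T_C = 275.37 K and T_H = 302.59 K, so ΔT = 27.22 K.
The reversible limit is COP_R = T_C/ΔT = 10.12, so W_min = Q_C/COP = Q_C·ΔT/T_C.
W_min = 591000 × 27.22/275.37 = 58420 kJ = 55380 Btu.

55400 Btu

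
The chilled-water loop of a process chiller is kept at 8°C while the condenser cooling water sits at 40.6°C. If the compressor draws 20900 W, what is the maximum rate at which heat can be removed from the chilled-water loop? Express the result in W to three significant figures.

180000 W

In absolute terms T_C = 281.15 K and T_H = 313.75 K, so ΔT = 32.60 K.
COP_Carnot = T_C/ΔT = 281.15/32.60 = 8.624.
Q̇_max = COP_Carnot × Ẇ = 8.624 × 20900 W = 180200 W.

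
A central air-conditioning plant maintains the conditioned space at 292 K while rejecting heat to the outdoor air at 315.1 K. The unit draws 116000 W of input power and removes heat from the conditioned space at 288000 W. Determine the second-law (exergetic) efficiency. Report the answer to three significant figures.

0.196

COP_actual = Q̇_C/Ẇ = 288000/116000 = 2.483.
The reservoir spacing is ΔT = 315.1 − 292 = 23.10 K.
COP_Carnot = T_C/ΔT = 292.00/23.10 = 12.64.
η_II = COP_actual/COP_Carnot = 2.483/12.64 = 0.1964.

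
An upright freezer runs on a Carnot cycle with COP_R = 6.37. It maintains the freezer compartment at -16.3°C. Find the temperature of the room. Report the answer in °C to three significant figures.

COP_R = T_C/(T_H − T_C) gives T_H − T_C = T_C/COP.
With T_C = 256.85 K, T_H = 256.85 × (1 + 1/6.37) = 297.17 K.
Converting, 297.17 K = 24.02°C.

24.0 °C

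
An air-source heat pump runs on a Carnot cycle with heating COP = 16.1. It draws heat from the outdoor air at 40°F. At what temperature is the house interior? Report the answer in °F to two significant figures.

COP_HP = T_H/(T_H − T_C) rearranges to T_H = COP·T_C/(COP − 1).
With T_C = 277.59 K, T_H = 16.1 × 277.59/15.10 = 295.98 K.
Converting, 295.98 K = 73.09°F.

73 °F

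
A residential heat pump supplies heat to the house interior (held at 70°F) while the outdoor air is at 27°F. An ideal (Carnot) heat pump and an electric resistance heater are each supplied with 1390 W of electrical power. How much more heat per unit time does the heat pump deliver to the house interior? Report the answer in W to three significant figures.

In absolute terms T_C = 270.37 K and T_H = 294.26 K, so ΔT = 23.89 K.
COP_Carnot = T_H/ΔT = 294.26/23.89 = 12.32.
The heat pump delivers Q̇_H = COP × Ẇ = 17120 W; the resistance heater delivers Ẇ = 1390 W.
Extra = (COP − 1)·Ẇ = 15730 W.

15700 W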